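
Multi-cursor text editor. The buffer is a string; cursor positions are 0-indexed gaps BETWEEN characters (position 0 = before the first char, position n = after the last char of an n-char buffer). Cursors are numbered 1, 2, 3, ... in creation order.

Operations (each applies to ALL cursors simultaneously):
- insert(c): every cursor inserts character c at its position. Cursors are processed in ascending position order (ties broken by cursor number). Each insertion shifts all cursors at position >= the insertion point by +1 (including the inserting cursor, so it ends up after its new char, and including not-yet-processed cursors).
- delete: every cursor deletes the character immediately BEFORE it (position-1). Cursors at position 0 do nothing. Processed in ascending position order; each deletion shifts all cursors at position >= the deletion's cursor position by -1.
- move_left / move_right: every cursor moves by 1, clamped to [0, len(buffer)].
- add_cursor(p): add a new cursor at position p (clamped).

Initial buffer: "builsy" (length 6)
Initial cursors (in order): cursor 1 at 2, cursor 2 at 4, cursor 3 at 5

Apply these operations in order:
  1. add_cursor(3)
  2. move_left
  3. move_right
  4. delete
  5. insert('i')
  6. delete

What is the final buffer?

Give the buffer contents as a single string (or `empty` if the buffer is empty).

After op 1 (add_cursor(3)): buffer="builsy" (len 6), cursors c1@2 c4@3 c2@4 c3@5, authorship ......
After op 2 (move_left): buffer="builsy" (len 6), cursors c1@1 c4@2 c2@3 c3@4, authorship ......
After op 3 (move_right): buffer="builsy" (len 6), cursors c1@2 c4@3 c2@4 c3@5, authorship ......
After op 4 (delete): buffer="by" (len 2), cursors c1@1 c2@1 c3@1 c4@1, authorship ..
After op 5 (insert('i')): buffer="biiiiy" (len 6), cursors c1@5 c2@5 c3@5 c4@5, authorship .1234.
After op 6 (delete): buffer="by" (len 2), cursors c1@1 c2@1 c3@1 c4@1, authorship ..

Answer: by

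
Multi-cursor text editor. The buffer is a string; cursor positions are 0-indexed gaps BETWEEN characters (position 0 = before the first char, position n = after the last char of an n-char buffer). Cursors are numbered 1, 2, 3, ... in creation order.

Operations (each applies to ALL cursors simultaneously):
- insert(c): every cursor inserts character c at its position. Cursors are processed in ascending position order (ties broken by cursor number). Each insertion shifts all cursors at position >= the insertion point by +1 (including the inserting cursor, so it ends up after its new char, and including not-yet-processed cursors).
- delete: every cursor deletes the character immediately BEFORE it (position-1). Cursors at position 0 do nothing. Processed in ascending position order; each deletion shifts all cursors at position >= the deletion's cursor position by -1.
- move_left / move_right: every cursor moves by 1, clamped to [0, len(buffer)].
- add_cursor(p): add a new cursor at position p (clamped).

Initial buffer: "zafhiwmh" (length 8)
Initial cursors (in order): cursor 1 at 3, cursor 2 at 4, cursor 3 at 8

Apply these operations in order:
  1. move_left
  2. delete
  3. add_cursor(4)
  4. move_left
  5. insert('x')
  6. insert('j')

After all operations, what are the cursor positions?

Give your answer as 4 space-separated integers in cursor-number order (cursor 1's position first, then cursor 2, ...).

After op 1 (move_left): buffer="zafhiwmh" (len 8), cursors c1@2 c2@3 c3@7, authorship ........
After op 2 (delete): buffer="zhiwh" (len 5), cursors c1@1 c2@1 c3@4, authorship .....
After op 3 (add_cursor(4)): buffer="zhiwh" (len 5), cursors c1@1 c2@1 c3@4 c4@4, authorship .....
After op 4 (move_left): buffer="zhiwh" (len 5), cursors c1@0 c2@0 c3@3 c4@3, authorship .....
After op 5 (insert('x')): buffer="xxzhixxwh" (len 9), cursors c1@2 c2@2 c3@7 c4@7, authorship 12...34..
After op 6 (insert('j')): buffer="xxjjzhixxjjwh" (len 13), cursors c1@4 c2@4 c3@11 c4@11, authorship 1212...3434..

Answer: 4 4 11 11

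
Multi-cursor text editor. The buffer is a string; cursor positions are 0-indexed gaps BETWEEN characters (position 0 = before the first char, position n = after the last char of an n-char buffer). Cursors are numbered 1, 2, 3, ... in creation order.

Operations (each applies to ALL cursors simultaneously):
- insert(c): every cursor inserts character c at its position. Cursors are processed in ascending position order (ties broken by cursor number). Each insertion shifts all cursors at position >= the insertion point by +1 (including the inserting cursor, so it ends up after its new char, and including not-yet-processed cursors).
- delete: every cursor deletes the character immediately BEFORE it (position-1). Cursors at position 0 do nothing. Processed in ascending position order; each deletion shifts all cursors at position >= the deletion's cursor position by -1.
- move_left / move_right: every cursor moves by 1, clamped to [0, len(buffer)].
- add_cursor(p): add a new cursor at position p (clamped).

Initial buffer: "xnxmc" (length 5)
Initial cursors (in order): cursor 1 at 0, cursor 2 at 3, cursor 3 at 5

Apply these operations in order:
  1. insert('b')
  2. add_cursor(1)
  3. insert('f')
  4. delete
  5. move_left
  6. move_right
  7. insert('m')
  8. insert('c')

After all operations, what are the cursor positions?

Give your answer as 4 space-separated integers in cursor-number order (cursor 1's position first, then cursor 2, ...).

After op 1 (insert('b')): buffer="bxnxbmcb" (len 8), cursors c1@1 c2@5 c3@8, authorship 1...2..3
After op 2 (add_cursor(1)): buffer="bxnxbmcb" (len 8), cursors c1@1 c4@1 c2@5 c3@8, authorship 1...2..3
After op 3 (insert('f')): buffer="bffxnxbfmcbf" (len 12), cursors c1@3 c4@3 c2@8 c3@12, authorship 114...22..33
After op 4 (delete): buffer="bxnxbmcb" (len 8), cursors c1@1 c4@1 c2@5 c3@8, authorship 1...2..3
After op 5 (move_left): buffer="bxnxbmcb" (len 8), cursors c1@0 c4@0 c2@4 c3@7, authorship 1...2..3
After op 6 (move_right): buffer="bxnxbmcb" (len 8), cursors c1@1 c4@1 c2@5 c3@8, authorship 1...2..3
After op 7 (insert('m')): buffer="bmmxnxbmmcbm" (len 12), cursors c1@3 c4@3 c2@8 c3@12, authorship 114...22..33
After op 8 (insert('c')): buffer="bmmccxnxbmcmcbmc" (len 16), cursors c1@5 c4@5 c2@11 c3@16, authorship 11414...222..333

Answer: 5 11 16 5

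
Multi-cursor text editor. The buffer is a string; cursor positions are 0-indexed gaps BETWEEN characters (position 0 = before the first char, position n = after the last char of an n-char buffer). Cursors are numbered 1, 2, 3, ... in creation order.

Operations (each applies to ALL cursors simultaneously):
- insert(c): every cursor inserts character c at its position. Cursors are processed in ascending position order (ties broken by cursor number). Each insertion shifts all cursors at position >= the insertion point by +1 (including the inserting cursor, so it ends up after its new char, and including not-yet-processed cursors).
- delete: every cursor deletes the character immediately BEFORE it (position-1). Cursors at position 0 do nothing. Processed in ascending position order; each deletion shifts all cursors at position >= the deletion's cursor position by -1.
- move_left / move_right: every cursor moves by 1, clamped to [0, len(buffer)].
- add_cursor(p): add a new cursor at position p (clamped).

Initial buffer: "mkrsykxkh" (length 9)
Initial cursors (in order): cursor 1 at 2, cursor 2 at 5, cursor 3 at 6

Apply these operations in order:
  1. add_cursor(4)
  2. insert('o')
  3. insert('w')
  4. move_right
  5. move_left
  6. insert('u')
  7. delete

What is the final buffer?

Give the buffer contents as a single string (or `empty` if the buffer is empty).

Answer: mkowrsowyowkowxkh

Derivation:
After op 1 (add_cursor(4)): buffer="mkrsykxkh" (len 9), cursors c1@2 c4@4 c2@5 c3@6, authorship .........
After op 2 (insert('o')): buffer="mkorsoyokoxkh" (len 13), cursors c1@3 c4@6 c2@8 c3@10, authorship ..1..4.2.3...
After op 3 (insert('w')): buffer="mkowrsowyowkowxkh" (len 17), cursors c1@4 c4@8 c2@11 c3@14, authorship ..11..44.22.33...
After op 4 (move_right): buffer="mkowrsowyowkowxkh" (len 17), cursors c1@5 c4@9 c2@12 c3@15, authorship ..11..44.22.33...
After op 5 (move_left): buffer="mkowrsowyowkowxkh" (len 17), cursors c1@4 c4@8 c2@11 c3@14, authorship ..11..44.22.33...
After op 6 (insert('u')): buffer="mkowursowuyowukowuxkh" (len 21), cursors c1@5 c4@10 c2@14 c3@18, authorship ..111..444.222.333...
After op 7 (delete): buffer="mkowrsowyowkowxkh" (len 17), cursors c1@4 c4@8 c2@11 c3@14, authorship ..11..44.22.33...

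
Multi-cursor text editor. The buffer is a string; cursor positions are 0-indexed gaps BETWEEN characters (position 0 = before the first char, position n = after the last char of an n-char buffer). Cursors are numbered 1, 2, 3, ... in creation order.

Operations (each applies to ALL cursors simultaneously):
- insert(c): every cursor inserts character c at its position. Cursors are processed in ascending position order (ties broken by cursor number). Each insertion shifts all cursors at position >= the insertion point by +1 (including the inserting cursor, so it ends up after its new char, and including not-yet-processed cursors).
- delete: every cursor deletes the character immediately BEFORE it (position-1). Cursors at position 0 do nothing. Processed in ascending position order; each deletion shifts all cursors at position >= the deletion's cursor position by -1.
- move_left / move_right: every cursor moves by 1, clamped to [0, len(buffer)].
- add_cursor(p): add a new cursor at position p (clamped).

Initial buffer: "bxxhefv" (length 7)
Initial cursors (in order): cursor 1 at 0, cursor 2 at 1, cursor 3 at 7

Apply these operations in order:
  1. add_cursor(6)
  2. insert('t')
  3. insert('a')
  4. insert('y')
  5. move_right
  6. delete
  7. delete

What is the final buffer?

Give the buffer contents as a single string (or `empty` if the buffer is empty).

After op 1 (add_cursor(6)): buffer="bxxhefv" (len 7), cursors c1@0 c2@1 c4@6 c3@7, authorship .......
After op 2 (insert('t')): buffer="tbtxxheftvt" (len 11), cursors c1@1 c2@3 c4@9 c3@11, authorship 1.2.....4.3
After op 3 (insert('a')): buffer="tabtaxxheftavta" (len 15), cursors c1@2 c2@5 c4@12 c3@15, authorship 11.22.....44.33
After op 4 (insert('y')): buffer="taybtayxxheftayvtay" (len 19), cursors c1@3 c2@7 c4@15 c3@19, authorship 111.222.....444.333
After op 5 (move_right): buffer="taybtayxxheftayvtay" (len 19), cursors c1@4 c2@8 c4@16 c3@19, authorship 111.222.....444.333
After op 6 (delete): buffer="taytayxheftayta" (len 15), cursors c1@3 c2@6 c4@13 c3@15, authorship 111222....44433
After op 7 (delete): buffer="tataxheftat" (len 11), cursors c1@2 c2@4 c4@10 c3@11, authorship 1122....443

Answer: tataxheftat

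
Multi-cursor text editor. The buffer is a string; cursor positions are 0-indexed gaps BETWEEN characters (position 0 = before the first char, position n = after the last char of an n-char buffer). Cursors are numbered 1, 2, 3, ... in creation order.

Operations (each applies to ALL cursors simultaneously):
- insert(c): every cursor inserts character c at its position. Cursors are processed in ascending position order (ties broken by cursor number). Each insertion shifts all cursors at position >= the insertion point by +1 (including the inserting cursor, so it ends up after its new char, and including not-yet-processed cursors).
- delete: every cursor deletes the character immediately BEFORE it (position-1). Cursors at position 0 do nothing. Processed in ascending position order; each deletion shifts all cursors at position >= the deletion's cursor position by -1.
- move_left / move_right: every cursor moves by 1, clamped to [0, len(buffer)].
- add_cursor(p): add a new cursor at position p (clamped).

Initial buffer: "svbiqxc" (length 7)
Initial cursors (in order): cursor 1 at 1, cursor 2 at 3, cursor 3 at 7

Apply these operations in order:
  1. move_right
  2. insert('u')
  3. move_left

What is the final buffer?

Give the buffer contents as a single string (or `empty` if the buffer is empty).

Answer: svubiuqxcu

Derivation:
After op 1 (move_right): buffer="svbiqxc" (len 7), cursors c1@2 c2@4 c3@7, authorship .......
After op 2 (insert('u')): buffer="svubiuqxcu" (len 10), cursors c1@3 c2@6 c3@10, authorship ..1..2...3
After op 3 (move_left): buffer="svubiuqxcu" (len 10), cursors c1@2 c2@5 c3@9, authorship ..1..2...3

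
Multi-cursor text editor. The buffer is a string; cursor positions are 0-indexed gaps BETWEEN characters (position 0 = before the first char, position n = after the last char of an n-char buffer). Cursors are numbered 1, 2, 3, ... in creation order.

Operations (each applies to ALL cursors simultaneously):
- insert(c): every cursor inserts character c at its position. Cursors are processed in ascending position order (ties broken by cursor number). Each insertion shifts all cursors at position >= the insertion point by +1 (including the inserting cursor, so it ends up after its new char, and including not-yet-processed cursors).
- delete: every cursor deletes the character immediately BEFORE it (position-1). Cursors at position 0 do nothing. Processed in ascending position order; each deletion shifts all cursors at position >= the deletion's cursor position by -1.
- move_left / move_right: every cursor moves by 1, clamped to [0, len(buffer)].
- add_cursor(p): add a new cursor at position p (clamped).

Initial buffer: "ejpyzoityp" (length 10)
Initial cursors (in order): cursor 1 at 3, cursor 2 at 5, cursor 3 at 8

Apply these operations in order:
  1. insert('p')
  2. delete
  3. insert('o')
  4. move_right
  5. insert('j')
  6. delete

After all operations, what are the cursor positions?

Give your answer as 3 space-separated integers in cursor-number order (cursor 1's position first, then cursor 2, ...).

After op 1 (insert('p')): buffer="ejppyzpoitpyp" (len 13), cursors c1@4 c2@7 c3@11, authorship ...1..2...3..
After op 2 (delete): buffer="ejpyzoityp" (len 10), cursors c1@3 c2@5 c3@8, authorship ..........
After op 3 (insert('o')): buffer="ejpoyzooitoyp" (len 13), cursors c1@4 c2@7 c3@11, authorship ...1..2...3..
After op 4 (move_right): buffer="ejpoyzooitoyp" (len 13), cursors c1@5 c2@8 c3@12, authorship ...1..2...3..
After op 5 (insert('j')): buffer="ejpoyjzoojitoyjp" (len 16), cursors c1@6 c2@10 c3@15, authorship ...1.1.2.2..3.3.
After op 6 (delete): buffer="ejpoyzooitoyp" (len 13), cursors c1@5 c2@8 c3@12, authorship ...1..2...3..

Answer: 5 8 12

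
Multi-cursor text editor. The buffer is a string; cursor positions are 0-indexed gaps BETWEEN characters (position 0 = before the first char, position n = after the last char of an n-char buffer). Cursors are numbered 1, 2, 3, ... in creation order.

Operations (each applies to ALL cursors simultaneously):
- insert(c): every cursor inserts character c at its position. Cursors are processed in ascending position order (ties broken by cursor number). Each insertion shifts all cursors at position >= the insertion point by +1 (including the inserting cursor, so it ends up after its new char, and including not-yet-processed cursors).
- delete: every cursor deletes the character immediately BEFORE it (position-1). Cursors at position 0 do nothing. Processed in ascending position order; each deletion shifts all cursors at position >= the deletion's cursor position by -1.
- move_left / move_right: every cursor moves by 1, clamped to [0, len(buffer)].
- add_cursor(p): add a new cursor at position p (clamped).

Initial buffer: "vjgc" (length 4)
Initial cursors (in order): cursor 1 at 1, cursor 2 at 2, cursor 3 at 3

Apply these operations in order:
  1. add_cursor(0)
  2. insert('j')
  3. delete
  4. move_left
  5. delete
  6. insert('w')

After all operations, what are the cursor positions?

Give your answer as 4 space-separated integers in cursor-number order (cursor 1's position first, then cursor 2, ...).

After op 1 (add_cursor(0)): buffer="vjgc" (len 4), cursors c4@0 c1@1 c2@2 c3@3, authorship ....
After op 2 (insert('j')): buffer="jvjjjgjc" (len 8), cursors c4@1 c1@3 c2@5 c3@7, authorship 4.1.2.3.
After op 3 (delete): buffer="vjgc" (len 4), cursors c4@0 c1@1 c2@2 c3@3, authorship ....
After op 4 (move_left): buffer="vjgc" (len 4), cursors c1@0 c4@0 c2@1 c3@2, authorship ....
After op 5 (delete): buffer="gc" (len 2), cursors c1@0 c2@0 c3@0 c4@0, authorship ..
After op 6 (insert('w')): buffer="wwwwgc" (len 6), cursors c1@4 c2@4 c3@4 c4@4, authorship 1234..

Answer: 4 4 4 4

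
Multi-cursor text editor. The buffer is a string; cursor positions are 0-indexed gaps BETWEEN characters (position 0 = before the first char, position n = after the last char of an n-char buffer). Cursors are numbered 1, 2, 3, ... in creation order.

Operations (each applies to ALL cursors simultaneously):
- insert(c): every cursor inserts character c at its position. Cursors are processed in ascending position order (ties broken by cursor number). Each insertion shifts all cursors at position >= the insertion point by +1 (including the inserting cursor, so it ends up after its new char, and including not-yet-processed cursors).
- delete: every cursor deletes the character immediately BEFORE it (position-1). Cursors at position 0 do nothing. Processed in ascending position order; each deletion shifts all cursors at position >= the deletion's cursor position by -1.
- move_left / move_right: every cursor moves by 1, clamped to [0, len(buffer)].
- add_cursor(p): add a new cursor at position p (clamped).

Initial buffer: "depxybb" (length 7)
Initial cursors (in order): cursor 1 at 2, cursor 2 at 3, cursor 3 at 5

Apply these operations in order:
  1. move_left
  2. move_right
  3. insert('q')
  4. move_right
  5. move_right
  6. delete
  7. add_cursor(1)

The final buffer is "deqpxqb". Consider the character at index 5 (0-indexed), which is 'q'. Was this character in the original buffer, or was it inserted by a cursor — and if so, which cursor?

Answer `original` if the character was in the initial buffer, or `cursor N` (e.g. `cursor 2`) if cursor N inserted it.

After op 1 (move_left): buffer="depxybb" (len 7), cursors c1@1 c2@2 c3@4, authorship .......
After op 2 (move_right): buffer="depxybb" (len 7), cursors c1@2 c2@3 c3@5, authorship .......
After op 3 (insert('q')): buffer="deqpqxyqbb" (len 10), cursors c1@3 c2@5 c3@8, authorship ..1.2..3..
After op 4 (move_right): buffer="deqpqxyqbb" (len 10), cursors c1@4 c2@6 c3@9, authorship ..1.2..3..
After op 5 (move_right): buffer="deqpqxyqbb" (len 10), cursors c1@5 c2@7 c3@10, authorship ..1.2..3..
After op 6 (delete): buffer="deqpxqb" (len 7), cursors c1@4 c2@5 c3@7, authorship ..1..3.
After op 7 (add_cursor(1)): buffer="deqpxqb" (len 7), cursors c4@1 c1@4 c2@5 c3@7, authorship ..1..3.
Authorship (.=original, N=cursor N): . . 1 . . 3 .
Index 5: author = 3

Answer: cursor 3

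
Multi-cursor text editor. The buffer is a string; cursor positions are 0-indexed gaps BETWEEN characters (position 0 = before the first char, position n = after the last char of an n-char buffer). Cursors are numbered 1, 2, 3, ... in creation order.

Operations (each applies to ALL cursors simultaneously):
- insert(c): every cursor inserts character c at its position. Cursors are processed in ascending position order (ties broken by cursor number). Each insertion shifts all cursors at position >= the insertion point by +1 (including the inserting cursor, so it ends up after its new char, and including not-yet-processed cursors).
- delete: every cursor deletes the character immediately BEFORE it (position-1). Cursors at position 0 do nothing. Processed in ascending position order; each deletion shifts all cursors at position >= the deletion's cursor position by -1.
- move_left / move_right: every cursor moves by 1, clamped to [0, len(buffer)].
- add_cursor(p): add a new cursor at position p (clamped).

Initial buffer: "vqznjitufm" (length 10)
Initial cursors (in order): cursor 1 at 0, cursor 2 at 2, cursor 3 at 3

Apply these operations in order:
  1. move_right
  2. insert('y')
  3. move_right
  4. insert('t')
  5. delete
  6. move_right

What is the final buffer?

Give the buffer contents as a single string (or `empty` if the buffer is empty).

After op 1 (move_right): buffer="vqznjitufm" (len 10), cursors c1@1 c2@3 c3@4, authorship ..........
After op 2 (insert('y')): buffer="vyqzynyjitufm" (len 13), cursors c1@2 c2@5 c3@7, authorship .1..2.3......
After op 3 (move_right): buffer="vyqzynyjitufm" (len 13), cursors c1@3 c2@6 c3@8, authorship .1..2.3......
After op 4 (insert('t')): buffer="vyqtzyntyjtitufm" (len 16), cursors c1@4 c2@8 c3@11, authorship .1.1.2.23.3.....
After op 5 (delete): buffer="vyqzynyjitufm" (len 13), cursors c1@3 c2@6 c3@8, authorship .1..2.3......
After op 6 (move_right): buffer="vyqzynyjitufm" (len 13), cursors c1@4 c2@7 c3@9, authorship .1..2.3......

Answer: vyqzynyjitufm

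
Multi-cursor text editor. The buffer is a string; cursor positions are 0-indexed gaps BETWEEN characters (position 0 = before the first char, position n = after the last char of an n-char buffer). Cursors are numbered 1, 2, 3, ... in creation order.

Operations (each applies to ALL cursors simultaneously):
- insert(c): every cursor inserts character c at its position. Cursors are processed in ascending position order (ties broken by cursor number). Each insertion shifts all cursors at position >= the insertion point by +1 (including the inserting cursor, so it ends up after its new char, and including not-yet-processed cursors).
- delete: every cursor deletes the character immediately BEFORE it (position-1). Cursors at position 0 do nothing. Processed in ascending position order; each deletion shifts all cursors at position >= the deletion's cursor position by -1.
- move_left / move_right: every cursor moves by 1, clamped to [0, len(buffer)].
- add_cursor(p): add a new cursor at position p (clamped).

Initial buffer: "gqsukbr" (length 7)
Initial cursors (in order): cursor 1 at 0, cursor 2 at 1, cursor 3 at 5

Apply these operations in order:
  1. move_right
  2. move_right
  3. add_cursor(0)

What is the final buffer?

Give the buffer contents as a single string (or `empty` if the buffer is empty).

Answer: gqsukbr

Derivation:
After op 1 (move_right): buffer="gqsukbr" (len 7), cursors c1@1 c2@2 c3@6, authorship .......
After op 2 (move_right): buffer="gqsukbr" (len 7), cursors c1@2 c2@3 c3@7, authorship .......
After op 3 (add_cursor(0)): buffer="gqsukbr" (len 7), cursors c4@0 c1@2 c2@3 c3@7, authorship .......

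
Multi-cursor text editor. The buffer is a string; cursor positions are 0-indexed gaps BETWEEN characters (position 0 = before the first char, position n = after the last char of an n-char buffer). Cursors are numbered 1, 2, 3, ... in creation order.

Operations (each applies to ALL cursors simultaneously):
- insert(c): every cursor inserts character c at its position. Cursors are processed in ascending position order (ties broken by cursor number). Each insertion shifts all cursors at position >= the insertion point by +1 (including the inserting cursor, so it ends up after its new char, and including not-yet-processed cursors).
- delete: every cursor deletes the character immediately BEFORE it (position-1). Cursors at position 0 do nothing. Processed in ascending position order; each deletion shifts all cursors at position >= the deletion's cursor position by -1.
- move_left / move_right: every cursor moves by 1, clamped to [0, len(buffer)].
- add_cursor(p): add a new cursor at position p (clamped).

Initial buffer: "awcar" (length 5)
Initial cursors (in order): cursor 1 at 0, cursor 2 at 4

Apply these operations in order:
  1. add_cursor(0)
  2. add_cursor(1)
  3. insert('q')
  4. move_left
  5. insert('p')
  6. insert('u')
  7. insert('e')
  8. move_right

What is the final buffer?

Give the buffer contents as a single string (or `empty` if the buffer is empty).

After op 1 (add_cursor(0)): buffer="awcar" (len 5), cursors c1@0 c3@0 c2@4, authorship .....
After op 2 (add_cursor(1)): buffer="awcar" (len 5), cursors c1@0 c3@0 c4@1 c2@4, authorship .....
After op 3 (insert('q')): buffer="qqaqwcaqr" (len 9), cursors c1@2 c3@2 c4@4 c2@8, authorship 13.4...2.
After op 4 (move_left): buffer="qqaqwcaqr" (len 9), cursors c1@1 c3@1 c4@3 c2@7, authorship 13.4...2.
After op 5 (insert('p')): buffer="qppqapqwcapqr" (len 13), cursors c1@3 c3@3 c4@6 c2@11, authorship 1133.44...22.
After op 6 (insert('u')): buffer="qppuuqapuqwcapuqr" (len 17), cursors c1@5 c3@5 c4@9 c2@15, authorship 113133.444...222.
After op 7 (insert('e')): buffer="qppuueeqapueqwcapueqr" (len 21), cursors c1@7 c3@7 c4@12 c2@19, authorship 11313133.4444...2222.
After op 8 (move_right): buffer="qppuueeqapueqwcapueqr" (len 21), cursors c1@8 c3@8 c4@13 c2@20, authorship 11313133.4444...2222.

Answer: qppuueeqapueqwcapueqr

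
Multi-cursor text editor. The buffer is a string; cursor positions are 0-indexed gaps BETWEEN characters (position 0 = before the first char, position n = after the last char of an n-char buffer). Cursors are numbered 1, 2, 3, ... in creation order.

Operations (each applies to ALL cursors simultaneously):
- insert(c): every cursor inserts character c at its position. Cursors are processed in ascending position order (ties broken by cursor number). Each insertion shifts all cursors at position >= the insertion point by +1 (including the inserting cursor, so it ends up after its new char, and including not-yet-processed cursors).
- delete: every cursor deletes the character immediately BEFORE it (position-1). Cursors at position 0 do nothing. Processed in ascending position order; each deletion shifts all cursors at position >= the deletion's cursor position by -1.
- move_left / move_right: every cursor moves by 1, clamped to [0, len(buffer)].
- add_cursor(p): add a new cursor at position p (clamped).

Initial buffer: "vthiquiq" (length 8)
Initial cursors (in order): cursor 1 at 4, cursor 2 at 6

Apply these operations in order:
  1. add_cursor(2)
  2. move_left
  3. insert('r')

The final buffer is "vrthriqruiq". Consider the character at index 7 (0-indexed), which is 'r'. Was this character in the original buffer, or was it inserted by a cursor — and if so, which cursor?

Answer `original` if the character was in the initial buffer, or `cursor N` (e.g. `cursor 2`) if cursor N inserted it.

After op 1 (add_cursor(2)): buffer="vthiquiq" (len 8), cursors c3@2 c1@4 c2@6, authorship ........
After op 2 (move_left): buffer="vthiquiq" (len 8), cursors c3@1 c1@3 c2@5, authorship ........
After op 3 (insert('r')): buffer="vrthriqruiq" (len 11), cursors c3@2 c1@5 c2@8, authorship .3..1..2...
Authorship (.=original, N=cursor N): . 3 . . 1 . . 2 . . .
Index 7: author = 2

Answer: cursor 2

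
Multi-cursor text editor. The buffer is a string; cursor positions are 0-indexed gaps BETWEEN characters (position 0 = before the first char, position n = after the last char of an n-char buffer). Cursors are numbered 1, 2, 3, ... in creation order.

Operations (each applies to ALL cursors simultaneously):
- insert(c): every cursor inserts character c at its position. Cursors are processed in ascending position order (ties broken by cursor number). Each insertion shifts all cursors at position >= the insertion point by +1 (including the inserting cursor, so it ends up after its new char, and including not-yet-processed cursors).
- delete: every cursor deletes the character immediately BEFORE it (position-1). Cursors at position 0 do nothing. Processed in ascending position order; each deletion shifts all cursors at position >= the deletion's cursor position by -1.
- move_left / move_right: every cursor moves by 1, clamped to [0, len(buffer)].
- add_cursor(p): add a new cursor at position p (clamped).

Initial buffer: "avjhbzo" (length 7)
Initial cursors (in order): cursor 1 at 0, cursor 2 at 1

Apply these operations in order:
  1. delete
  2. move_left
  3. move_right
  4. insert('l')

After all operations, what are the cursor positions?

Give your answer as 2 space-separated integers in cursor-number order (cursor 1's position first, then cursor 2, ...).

Answer: 3 3

Derivation:
After op 1 (delete): buffer="vjhbzo" (len 6), cursors c1@0 c2@0, authorship ......
After op 2 (move_left): buffer="vjhbzo" (len 6), cursors c1@0 c2@0, authorship ......
After op 3 (move_right): buffer="vjhbzo" (len 6), cursors c1@1 c2@1, authorship ......
After op 4 (insert('l')): buffer="vlljhbzo" (len 8), cursors c1@3 c2@3, authorship .12.....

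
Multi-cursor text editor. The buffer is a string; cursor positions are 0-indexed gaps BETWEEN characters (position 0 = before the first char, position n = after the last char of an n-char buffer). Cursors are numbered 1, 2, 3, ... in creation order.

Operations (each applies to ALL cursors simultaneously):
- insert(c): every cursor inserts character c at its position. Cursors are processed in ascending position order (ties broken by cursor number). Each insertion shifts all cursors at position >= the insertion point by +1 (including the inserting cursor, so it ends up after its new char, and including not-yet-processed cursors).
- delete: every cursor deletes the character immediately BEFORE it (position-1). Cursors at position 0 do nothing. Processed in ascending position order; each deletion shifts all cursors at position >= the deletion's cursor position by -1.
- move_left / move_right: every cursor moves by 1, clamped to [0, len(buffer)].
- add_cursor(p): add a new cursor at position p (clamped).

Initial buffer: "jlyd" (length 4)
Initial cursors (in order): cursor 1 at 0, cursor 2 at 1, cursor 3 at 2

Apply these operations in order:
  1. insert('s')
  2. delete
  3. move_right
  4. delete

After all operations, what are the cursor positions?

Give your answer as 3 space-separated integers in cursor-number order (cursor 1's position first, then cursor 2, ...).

After op 1 (insert('s')): buffer="sjslsyd" (len 7), cursors c1@1 c2@3 c3@5, authorship 1.2.3..
After op 2 (delete): buffer="jlyd" (len 4), cursors c1@0 c2@1 c3@2, authorship ....
After op 3 (move_right): buffer="jlyd" (len 4), cursors c1@1 c2@2 c3@3, authorship ....
After op 4 (delete): buffer="d" (len 1), cursors c1@0 c2@0 c3@0, authorship .

Answer: 0 0 0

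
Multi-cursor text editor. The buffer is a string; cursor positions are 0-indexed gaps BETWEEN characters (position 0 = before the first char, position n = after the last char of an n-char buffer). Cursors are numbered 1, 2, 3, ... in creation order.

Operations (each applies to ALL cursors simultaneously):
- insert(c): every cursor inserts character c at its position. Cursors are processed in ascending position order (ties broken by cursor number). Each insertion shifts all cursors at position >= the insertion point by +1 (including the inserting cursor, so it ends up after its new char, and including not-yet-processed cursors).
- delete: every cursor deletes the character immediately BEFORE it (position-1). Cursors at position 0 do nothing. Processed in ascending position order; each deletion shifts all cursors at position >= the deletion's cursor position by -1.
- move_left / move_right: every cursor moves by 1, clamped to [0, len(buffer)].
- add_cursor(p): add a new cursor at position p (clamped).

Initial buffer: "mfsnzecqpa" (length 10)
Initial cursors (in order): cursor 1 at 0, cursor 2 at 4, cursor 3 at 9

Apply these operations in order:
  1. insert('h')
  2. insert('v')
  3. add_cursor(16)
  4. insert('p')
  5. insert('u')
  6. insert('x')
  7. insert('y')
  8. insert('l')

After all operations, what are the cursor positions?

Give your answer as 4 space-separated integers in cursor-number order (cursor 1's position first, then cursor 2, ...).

Answer: 7 18 30 36

Derivation:
After op 1 (insert('h')): buffer="hmfsnhzecqpha" (len 13), cursors c1@1 c2@6 c3@12, authorship 1....2.....3.
After op 2 (insert('v')): buffer="hvmfsnhvzecqphva" (len 16), cursors c1@2 c2@8 c3@15, authorship 11....22.....33.
After op 3 (add_cursor(16)): buffer="hvmfsnhvzecqphva" (len 16), cursors c1@2 c2@8 c3@15 c4@16, authorship 11....22.....33.
After op 4 (insert('p')): buffer="hvpmfsnhvpzecqphvpap" (len 20), cursors c1@3 c2@10 c3@18 c4@20, authorship 111....222.....333.4
After op 5 (insert('u')): buffer="hvpumfsnhvpuzecqphvpuapu" (len 24), cursors c1@4 c2@12 c3@21 c4@24, authorship 1111....2222.....3333.44
After op 6 (insert('x')): buffer="hvpuxmfsnhvpuxzecqphvpuxapux" (len 28), cursors c1@5 c2@14 c3@24 c4@28, authorship 11111....22222.....33333.444
After op 7 (insert('y')): buffer="hvpuxymfsnhvpuxyzecqphvpuxyapuxy" (len 32), cursors c1@6 c2@16 c3@27 c4@32, authorship 111111....222222.....333333.4444
After op 8 (insert('l')): buffer="hvpuxylmfsnhvpuxylzecqphvpuxylapuxyl" (len 36), cursors c1@7 c2@18 c3@30 c4@36, authorship 1111111....2222222.....3333333.44444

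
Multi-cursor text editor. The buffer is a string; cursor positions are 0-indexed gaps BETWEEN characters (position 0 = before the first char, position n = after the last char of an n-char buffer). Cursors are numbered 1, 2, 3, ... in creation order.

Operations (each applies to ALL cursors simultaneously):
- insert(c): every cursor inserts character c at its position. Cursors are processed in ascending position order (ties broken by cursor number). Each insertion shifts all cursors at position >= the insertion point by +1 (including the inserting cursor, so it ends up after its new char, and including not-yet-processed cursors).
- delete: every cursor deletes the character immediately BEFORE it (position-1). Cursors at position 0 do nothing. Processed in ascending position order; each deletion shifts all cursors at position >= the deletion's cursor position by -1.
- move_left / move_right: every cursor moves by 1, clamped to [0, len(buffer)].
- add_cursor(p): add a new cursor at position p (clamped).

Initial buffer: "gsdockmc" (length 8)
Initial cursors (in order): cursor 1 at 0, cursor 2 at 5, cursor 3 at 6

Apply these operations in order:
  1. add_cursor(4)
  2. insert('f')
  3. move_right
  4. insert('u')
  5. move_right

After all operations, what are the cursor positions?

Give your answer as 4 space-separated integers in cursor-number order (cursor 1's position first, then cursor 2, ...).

After op 1 (add_cursor(4)): buffer="gsdockmc" (len 8), cursors c1@0 c4@4 c2@5 c3@6, authorship ........
After op 2 (insert('f')): buffer="fgsdofcfkfmc" (len 12), cursors c1@1 c4@6 c2@8 c3@10, authorship 1....4.2.3..
After op 3 (move_right): buffer="fgsdofcfkfmc" (len 12), cursors c1@2 c4@7 c2@9 c3@11, authorship 1....4.2.3..
After op 4 (insert('u')): buffer="fgusdofcufkufmuc" (len 16), cursors c1@3 c4@9 c2@12 c3@15, authorship 1.1...4.42.23.3.
After op 5 (move_right): buffer="fgusdofcufkufmuc" (len 16), cursors c1@4 c4@10 c2@13 c3@16, authorship 1.1...4.42.23.3.

Answer: 4 13 16 10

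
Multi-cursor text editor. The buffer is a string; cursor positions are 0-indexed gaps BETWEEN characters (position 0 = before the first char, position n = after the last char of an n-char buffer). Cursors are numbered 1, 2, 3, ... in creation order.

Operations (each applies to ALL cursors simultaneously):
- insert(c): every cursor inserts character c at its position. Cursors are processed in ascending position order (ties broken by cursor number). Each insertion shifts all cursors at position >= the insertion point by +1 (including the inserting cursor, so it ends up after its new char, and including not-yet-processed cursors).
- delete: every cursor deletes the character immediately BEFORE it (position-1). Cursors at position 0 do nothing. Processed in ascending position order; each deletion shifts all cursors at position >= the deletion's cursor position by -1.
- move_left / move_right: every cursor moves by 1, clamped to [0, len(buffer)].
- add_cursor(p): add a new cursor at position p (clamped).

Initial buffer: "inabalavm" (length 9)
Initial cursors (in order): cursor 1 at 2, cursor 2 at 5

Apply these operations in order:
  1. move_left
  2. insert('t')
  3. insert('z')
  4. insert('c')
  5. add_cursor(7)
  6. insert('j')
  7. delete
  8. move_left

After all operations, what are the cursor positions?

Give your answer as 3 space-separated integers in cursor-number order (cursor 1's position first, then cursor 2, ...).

Answer: 3 9 6

Derivation:
After op 1 (move_left): buffer="inabalavm" (len 9), cursors c1@1 c2@4, authorship .........
After op 2 (insert('t')): buffer="itnabtalavm" (len 11), cursors c1@2 c2@6, authorship .1...2.....
After op 3 (insert('z')): buffer="itznabtzalavm" (len 13), cursors c1@3 c2@8, authorship .11...22.....
After op 4 (insert('c')): buffer="itzcnabtzcalavm" (len 15), cursors c1@4 c2@10, authorship .111...222.....
After op 5 (add_cursor(7)): buffer="itzcnabtzcalavm" (len 15), cursors c1@4 c3@7 c2@10, authorship .111...222.....
After op 6 (insert('j')): buffer="itzcjnabjtzcjalavm" (len 18), cursors c1@5 c3@9 c2@13, authorship .1111...32222.....
After op 7 (delete): buffer="itzcnabtzcalavm" (len 15), cursors c1@4 c3@7 c2@10, authorship .111...222.....
After op 8 (move_left): buffer="itzcnabtzcalavm" (len 15), cursors c1@3 c3@6 c2@9, authorship .111...222.....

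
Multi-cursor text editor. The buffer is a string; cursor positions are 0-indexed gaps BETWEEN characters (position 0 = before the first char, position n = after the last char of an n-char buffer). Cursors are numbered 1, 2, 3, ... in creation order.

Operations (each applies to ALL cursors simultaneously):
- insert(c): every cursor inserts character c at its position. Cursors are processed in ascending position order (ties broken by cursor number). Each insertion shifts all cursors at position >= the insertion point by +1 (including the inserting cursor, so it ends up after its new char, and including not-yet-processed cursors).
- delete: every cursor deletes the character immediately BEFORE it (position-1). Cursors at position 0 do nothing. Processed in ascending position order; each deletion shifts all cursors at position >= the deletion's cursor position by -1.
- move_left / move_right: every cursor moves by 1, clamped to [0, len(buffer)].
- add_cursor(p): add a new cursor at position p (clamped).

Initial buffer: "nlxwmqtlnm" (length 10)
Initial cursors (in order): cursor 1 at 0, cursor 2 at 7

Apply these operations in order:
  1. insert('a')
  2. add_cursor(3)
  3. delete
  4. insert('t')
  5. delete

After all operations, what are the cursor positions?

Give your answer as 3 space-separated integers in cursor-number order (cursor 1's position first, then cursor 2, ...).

Answer: 0 6 1

Derivation:
After op 1 (insert('a')): buffer="anlxwmqtalnm" (len 12), cursors c1@1 c2@9, authorship 1.......2...
After op 2 (add_cursor(3)): buffer="anlxwmqtalnm" (len 12), cursors c1@1 c3@3 c2@9, authorship 1.......2...
After op 3 (delete): buffer="nxwmqtlnm" (len 9), cursors c1@0 c3@1 c2@6, authorship .........
After op 4 (insert('t')): buffer="tntxwmqttlnm" (len 12), cursors c1@1 c3@3 c2@9, authorship 1.3.....2...
After op 5 (delete): buffer="nxwmqtlnm" (len 9), cursors c1@0 c3@1 c2@6, authorship .........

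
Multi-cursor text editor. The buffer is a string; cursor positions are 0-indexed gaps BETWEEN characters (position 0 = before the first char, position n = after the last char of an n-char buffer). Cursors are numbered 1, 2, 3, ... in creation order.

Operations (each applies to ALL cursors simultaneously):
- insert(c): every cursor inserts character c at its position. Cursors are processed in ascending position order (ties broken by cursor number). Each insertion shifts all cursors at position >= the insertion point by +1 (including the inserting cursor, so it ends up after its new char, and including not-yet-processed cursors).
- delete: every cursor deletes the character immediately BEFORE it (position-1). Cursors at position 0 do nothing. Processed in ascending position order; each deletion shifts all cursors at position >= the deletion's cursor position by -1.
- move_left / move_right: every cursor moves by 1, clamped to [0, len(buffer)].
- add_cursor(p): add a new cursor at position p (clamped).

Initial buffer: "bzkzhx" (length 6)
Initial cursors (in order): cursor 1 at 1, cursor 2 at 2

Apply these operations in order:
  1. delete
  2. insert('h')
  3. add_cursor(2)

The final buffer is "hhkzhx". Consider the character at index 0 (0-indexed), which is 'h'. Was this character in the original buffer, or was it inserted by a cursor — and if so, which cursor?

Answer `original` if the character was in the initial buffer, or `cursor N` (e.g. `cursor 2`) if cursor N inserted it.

Answer: cursor 1

Derivation:
After op 1 (delete): buffer="kzhx" (len 4), cursors c1@0 c2@0, authorship ....
After op 2 (insert('h')): buffer="hhkzhx" (len 6), cursors c1@2 c2@2, authorship 12....
After op 3 (add_cursor(2)): buffer="hhkzhx" (len 6), cursors c1@2 c2@2 c3@2, authorship 12....
Authorship (.=original, N=cursor N): 1 2 . . . .
Index 0: author = 1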